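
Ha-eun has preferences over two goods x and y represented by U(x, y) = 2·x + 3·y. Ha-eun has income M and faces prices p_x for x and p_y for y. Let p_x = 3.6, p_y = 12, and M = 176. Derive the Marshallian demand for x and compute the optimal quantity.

Perfect substitutes: compare marginal utility per dollar. 2/p_x vs 3/p_y → 0.5556 vs 0.25.
x gives more utility per dollar, so spend all income on x: x* = M/p_x, y* = 0.
Numerically: x* = 48.8889, y* = 0.

x* = 48.8889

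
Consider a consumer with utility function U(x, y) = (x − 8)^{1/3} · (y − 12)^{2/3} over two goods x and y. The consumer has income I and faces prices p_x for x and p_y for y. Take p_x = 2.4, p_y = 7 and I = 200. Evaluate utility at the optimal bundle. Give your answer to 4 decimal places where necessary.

This is Cobb-Douglas in (x−8, y−12): tangency gives 1/3·p_y·(y−12) = 2/3·p_x·(x−8).
Substituting into the budget: x* = 8 + 1/3·(I − 8·p_x − 12·p_y)/p_x, and y* = 12 + 2/3·(…)/p_y.
Discretionary income = 200 − 8·2.4 − 12·7 = 96.8; x* = 8 + 1/3·96.8/2.4 = 21.4444; y* = 12 + 2/3·96.8/7 = 21.219.
Utility at the optimum: U(21.4444, 21.219) = 10.4545.

V = 10.4545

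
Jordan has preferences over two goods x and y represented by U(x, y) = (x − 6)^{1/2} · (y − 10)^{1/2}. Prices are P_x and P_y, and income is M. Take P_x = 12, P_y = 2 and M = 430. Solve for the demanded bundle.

x* = 20.0833, y* = 94.5

This is Cobb-Douglas in (x−6, y−10): tangency gives 0.5·P_y·(y−10) = 0.5·P_x·(x−6).
Substituting into the budget: x* = 6 + 0.5·(M − 6·P_x − 10·P_y)/P_x, and y* = 10 + 0.5·(…)/P_y.
Discretionary income = 430 − 6·12 − 10·2 = 338; x* = 6 + 0.5·338/12 = 20.0833; y* = 10 + 0.5·338/2 = 94.5.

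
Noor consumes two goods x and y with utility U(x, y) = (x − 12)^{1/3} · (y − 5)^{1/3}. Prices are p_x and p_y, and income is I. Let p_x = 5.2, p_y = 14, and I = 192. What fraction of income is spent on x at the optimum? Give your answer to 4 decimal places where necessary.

share on x = 0.4802

After buying the subsistence bundle (12, 5), a share 0.5 of the remaining income goes to x: x* = 12 + 0.5·(I − 12p_x − 5p_y)/p_x.
Discretionary income = 192 − 12·5.2 − 5·14 = 59.6; x* = 12 + 0.5·59.6/5.2 = 17.7308; y* = 5 + 0.5·59.6/14 = 7.1286.
Expenditure on x: 5.2·17.7308 = 92.2; share = 0.4802.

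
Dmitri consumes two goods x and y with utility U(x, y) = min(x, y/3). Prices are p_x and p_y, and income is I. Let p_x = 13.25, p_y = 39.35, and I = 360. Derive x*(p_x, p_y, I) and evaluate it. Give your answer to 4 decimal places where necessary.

With perfect complements, no substitution: consume in ratio x:y = 1:3.
Budget: p_x·x + p_y·3·x = I, so (p_x + 3·p_y)·x = I.
Demand: x*(p_x,p_y,I) = I/(p_x + 3·p_y), y* = 3·I/(p_x + 3·p_y).
Here 13.25 + 3·39.35 = 131.3, giving x* = 2.7418.

x* = 2.7418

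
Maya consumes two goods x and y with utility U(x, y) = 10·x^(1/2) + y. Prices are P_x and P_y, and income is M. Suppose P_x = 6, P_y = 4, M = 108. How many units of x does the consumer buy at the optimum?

x* = 11.1111

MU_x = 5/√x, MU_y = 1. Tangency: 5/√x = P_x/P_y.
Solve: √x = 5·P_y/P_x, so x*(P_x,P_y) = (5·P_y/P_x)², and y* = (M − P_x·x*)/P_y.
Plugging in: x* = (5·4/6)² = 11.1111.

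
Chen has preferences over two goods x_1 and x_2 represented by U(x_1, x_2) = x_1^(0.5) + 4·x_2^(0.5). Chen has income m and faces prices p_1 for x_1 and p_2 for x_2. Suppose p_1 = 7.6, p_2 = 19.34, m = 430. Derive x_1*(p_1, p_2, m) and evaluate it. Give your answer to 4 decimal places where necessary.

MRS = MU_x_1/MU_x_2 = (1/4)·(x_2/x_1)^(0.5). Set equal to p_1/p_2.
Hence x_2/x_1 = (4·p_1/p_2)^(1/(0.5)), i.e. raised to the 2 power.
Substitute x_2 = (x_2/x_1)·x_1 into the budget: x_1* = m/(p_1 + p_2·(x_2/x_1)).
Numerically x_2/x_1 = 2.470781, so x_1* = 430/(7.6 + 19.34·2.470781) = 7.7638.

x_1* = 7.7638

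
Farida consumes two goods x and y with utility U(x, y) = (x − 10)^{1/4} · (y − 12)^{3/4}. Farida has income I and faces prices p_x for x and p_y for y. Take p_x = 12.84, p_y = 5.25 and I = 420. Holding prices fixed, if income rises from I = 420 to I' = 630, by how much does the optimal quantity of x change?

Δx* = 4.0888

This is Cobb-Douglas in (x−10, y−12): tangency gives 0.25·p_y·(y−12) = 0.75·p_x·(x−10).
After buying the subsistence bundle (10, 12), a share 0.25 of the remaining income goes to x: x* = 10 + 0.25·(I − 10p_x − 12p_y)/p_x.
Discretionary income = 420 − 10·12.84 − 12·5.25 = 228.6; x* = 10 + 0.25·228.6/12.84 = 14.4509.
At I' = 630: x* = 18.5397. Change: 18.5397 − 14.4509 = 4.0888.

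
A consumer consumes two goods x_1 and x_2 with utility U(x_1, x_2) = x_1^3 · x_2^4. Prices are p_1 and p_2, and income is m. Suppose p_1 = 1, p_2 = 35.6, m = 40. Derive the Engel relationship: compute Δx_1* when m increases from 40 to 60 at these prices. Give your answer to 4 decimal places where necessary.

Δx_1* = 8.5714

Demand: x_1*(p_1,p_2,m) = 3/7·m/p_1 and x_2* = 4/7·m/p_2.
At p_1=1, p_2=35.6, m=40: x_1* = 3/7·40/1 = 17.1429.
At m' = 60: x_1* = 25.7143. Change: 25.7143 − 17.1429 = 8.5714.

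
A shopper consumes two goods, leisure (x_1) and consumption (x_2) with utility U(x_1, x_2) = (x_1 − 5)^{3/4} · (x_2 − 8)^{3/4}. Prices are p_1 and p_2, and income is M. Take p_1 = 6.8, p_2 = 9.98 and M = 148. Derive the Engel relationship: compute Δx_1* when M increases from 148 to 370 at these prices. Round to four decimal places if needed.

Let x_1' = x_1−5, x_2' = x_2−8. MRS = x_2'/x_1' = p_1/p_2.
After buying the subsistence bundle (5, 8), a share 0.5 of the remaining income goes to x_1: x_1* = 5 + 0.5·(M − 5p_1 − 8p_2)/p_1.
Discretionary income = 148 − 5·6.8 − 8·9.98 = 34.16; x_1* = 5 + 0.5·34.16/6.8 = 7.5118.
At M' = 370: x_1* = 23.8353. Change: 23.8353 − 7.5118 = 16.3235.

Δx_1* = 16.3235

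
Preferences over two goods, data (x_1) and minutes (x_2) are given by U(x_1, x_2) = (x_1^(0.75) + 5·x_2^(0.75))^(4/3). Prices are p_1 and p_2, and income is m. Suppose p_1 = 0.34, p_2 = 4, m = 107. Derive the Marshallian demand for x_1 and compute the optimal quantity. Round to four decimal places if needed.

x_1* = 227.4169

MRS = MU_x_1/MU_x_2 = (1/5)·(x_2/x_1)^(0.25). Set equal to p_1/p_2.
Solve for the ratio: x_2/x_1 = [5·p_1/p_2]^(4).
Substitute x_2 = (x_2/x_1)·x_1 into the budget: x_1* = m/(p_1 + p_2·(x_2/x_1)).
Numerically x_2/x_1 = 0.032625, so x_1* = 107/(0.34 + 4·0.032625) = 227.4169.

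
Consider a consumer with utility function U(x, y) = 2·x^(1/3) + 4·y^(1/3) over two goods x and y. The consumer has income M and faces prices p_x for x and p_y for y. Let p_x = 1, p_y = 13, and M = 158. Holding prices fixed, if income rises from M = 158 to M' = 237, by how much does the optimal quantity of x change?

Δx* = 44.271

Substitute y = (y/x)·x into the budget: x* = M/(p_x + p_y·(y/x)).
Numerically y/x = 0.060343, so x* = 158/(1 + 13·0.060343) = 88.542.
At M' = 237: x* = 132.813. Change: 132.813 − 88.542 = 44.271.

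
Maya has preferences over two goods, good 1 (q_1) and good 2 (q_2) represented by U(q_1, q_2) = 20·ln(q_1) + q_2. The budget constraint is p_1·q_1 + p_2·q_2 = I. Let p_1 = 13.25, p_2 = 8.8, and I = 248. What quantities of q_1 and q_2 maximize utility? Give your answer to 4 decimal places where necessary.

At the given prices: q_1* = 20·8.8/13.25 = 13.283, and q_2* = 8.1818.

q_1* = 13.283, q_2* = 8.1818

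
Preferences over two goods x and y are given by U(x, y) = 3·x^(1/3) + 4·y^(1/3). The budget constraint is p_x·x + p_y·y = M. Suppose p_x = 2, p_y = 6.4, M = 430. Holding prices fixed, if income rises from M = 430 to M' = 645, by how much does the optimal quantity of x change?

Δx* = 57.7751

From the CES first-order condition, (3/4)·(y/x)^(2/3) = p_x/p_y.
Solve for the ratio: y/x = [(4/3)·p_x/p_y]^(1.5).
With the ratio pinned down, the budget gives x* = M/(p_x + p_y·(y/x)) and y* = (y/x)·x*.
Numerically y/x = 0.268957, so x* = 430/(2 + 6.4·0.268957) = 115.5502.
At M' = 645: x* = 173.3253. Change: 173.3253 − 115.5502 = 57.7751.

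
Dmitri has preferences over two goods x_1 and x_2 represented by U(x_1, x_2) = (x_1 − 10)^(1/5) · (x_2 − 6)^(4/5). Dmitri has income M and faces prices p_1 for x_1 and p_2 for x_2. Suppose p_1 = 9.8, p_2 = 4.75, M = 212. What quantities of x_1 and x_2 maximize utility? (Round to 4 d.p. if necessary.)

MRS = (1/4)·(x_2−6)/(x_1−10). Tangency with p_1/p_2 gives x_2−6 = 4·(p_1/p_2)·(x_1−10).
Substituting into the budget: x_1* = 10 + 0.2·(M − 10·p_1 − 6·p_2)/p_1, and x_2* = 6 + 0.8·(…)/p_2.
Discretionary income = 212 − 10·9.8 − 6·4.75 = 85.5; x_1* = 10 + 0.2·85.5/9.8 = 11.7449; x_2* = 6 + 0.8·85.5/4.75 = 20.4.

x_1* = 11.7449, x_2* = 20.4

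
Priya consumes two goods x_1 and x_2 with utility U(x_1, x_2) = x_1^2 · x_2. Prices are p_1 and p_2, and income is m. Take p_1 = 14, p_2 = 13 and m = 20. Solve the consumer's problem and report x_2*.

Demand: x_1*(p_1,p_2,m) = 2/3·m/p_1 and x_2* = 1/3·m/p_2.
At p_1=14, p_2=13, m=20: x_2* = 1/3·20/13 = 0.5128.

x_2* = 0.5128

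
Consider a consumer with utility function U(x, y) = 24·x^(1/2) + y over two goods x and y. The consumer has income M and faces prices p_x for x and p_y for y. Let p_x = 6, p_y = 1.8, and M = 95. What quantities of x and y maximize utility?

MU_x = 12/√x, MU_y = 1. Tangency: 12/√x = p_x/p_y.
Thus x* = (12·p_y/p_x)² — independent of M — with the rest of income spent on y.
Plugging in: x* = (12·1.8/6)² = 12.96, y* = 9.5778.

x* = 12.96, y* = 9.5778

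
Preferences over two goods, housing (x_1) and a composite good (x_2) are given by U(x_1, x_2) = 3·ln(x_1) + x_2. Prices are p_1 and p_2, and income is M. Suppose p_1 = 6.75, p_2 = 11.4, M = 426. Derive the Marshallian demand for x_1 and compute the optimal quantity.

x_1* = 5.0667

MU_x_1 = 3/x_1, MU_x_2 = 1. Tangency: 3/x_1 = p_1/p_2.
So x_1*(p_1,p_2) = 3·p_2/p_1, independent of income; and x_2* = (M − 3·p_2)/p_2.
At the given prices: x_1* = 3·11.4/6.75 = 5.0667.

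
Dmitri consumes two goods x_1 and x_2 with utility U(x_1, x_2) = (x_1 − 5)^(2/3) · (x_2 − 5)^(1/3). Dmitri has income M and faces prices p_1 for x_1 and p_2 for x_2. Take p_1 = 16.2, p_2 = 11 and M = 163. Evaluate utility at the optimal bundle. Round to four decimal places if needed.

MRS = 2·(x_2−5)/(x_1−5). Tangency with p_1/p_2 gives x_2−5 = (1/2)·(p_1/p_2)·(x_1−5).
Substituting into the budget: x_1* = 5 + 2/3·(M − 5·p_1 − 5·p_2)/p_1, and x_2* = 5 + 1/3·(…)/p_2.
Discretionary income = 163 − 5·16.2 − 5·11 = 27; x_1* = 5 + 2/3·27/16.2 = 6.1111; x_2* = 5 + 1/3·27/11 = 5.8182.
Utility at the optimum: U(6.1111, 5.8182) = 1.0034.

V = 1.0034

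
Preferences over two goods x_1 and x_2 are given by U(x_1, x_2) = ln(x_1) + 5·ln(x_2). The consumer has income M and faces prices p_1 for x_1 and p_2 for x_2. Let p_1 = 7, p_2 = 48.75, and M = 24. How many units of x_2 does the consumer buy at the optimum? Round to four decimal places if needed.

MU_x_1/MU_x_2 = (x_2)/(5·x_1); tangency sets this equal to p_1/p_2.
Rearranging, p_2·x_2 = 5·p_1·x_1. Substituting into the budget gives p_1·x_1·(1 + 5) = M.
Demand: x_1*(p_1,p_2,M) = 1/6·M/p_1 and x_2* = 5/6·M/p_2.
At p_1=7, p_2=48.75, M=24: x_2* = 5/6·24/48.75 = 0.4103.

x_2* = 0.4103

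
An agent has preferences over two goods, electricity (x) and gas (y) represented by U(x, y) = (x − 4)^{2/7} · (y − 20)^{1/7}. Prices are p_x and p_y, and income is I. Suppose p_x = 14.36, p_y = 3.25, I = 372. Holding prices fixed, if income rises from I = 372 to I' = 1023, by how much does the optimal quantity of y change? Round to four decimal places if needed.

Substituting into the budget: x* = 4 + 2/3·(I − 4·p_x − 20·p_y)/p_x, and y* = 20 + 1/3·(…)/p_y.
Discretionary income = 372 − 4·14.36 − 20·3.25 = 249.56; y* = 20 + 1/3·249.56/3.25 = 45.5959.
At I' = 1023: y* = 112.3651. Change: 112.3651 − 45.5959 = 66.7692.

Δy* = 66.7692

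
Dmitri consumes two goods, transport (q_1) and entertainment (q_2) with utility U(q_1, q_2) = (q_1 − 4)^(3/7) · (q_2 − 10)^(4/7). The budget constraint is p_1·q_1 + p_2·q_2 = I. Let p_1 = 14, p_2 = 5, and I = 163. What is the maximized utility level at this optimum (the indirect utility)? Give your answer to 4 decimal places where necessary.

Let q_1' = q_1−4, q_2' = q_2−10. MRS = (3/4)·q_2'/q_1' = p_1/p_2.
After buying the subsistence bundle (4, 10), a share 3/7 of the remaining income goes to q_1: q_1* = 4 + 3/7·(I − 4p_1 − 10p_2)/p_1.
Discretionary income = 163 − 4·14 − 10·5 = 57; q_1* = 4 + 3/7·57/14 = 5.7449; q_2* = 10 + 4/7·57/5 = 16.5143.
Utility at the optimum: U(5.7449, 16.5143) = 3.7041.

V = 3.7041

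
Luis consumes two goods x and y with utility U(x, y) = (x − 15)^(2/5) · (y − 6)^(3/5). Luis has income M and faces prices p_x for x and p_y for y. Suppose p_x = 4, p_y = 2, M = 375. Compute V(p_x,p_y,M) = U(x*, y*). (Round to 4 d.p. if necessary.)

MRS = (2/3)·(y−6)/(x−15). Tangency with p_x/p_y gives y−6 = (3/2)·(p_x/p_y)·(x−15).
Substituting into the budget: x* = 15 + 0.4·(M − 15·p_x − 6·p_y)/p_x, and y* = 6 + 0.6·(…)/p_y.
Discretionary income = 375 − 15·4 − 6·2 = 303; x* = 15 + 0.4·303/4 = 45.3; y* = 6 + 0.6·303/2 = 96.9.
Utility at the optimum: U(45.3, 96.9) = 58.5754.

V = 58.5754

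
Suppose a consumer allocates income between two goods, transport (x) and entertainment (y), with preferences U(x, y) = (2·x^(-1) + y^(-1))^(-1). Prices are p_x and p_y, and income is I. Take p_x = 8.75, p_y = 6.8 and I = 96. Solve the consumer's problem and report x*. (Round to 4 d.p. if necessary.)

MRS = MU_x/MU_y = 2·(y/x)^(2). Set equal to p_x/p_y.
Hence y/x = ((1/2)·p_x/p_y)^(1/(2)), i.e. raised to the 0.5 power.
With the ratio pinned down, the budget gives x* = I/(p_x + p_y·(y/x)) and y* = (y/x)·x*.
Numerically y/x = 0.802111, so x* = 96/(8.75 + 6.8·0.802111) = 6.7585.

x* = 6.7585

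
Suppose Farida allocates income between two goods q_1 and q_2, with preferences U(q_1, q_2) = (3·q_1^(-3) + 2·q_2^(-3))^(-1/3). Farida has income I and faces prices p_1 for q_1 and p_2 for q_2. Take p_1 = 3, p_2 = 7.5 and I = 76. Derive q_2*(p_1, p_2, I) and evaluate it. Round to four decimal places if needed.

From the CES first-order condition, (3/2)·(q_2/q_1)^(4) = p_1/p_2.
Hence q_2/q_1 = ((2/3)·p_1/p_2)^(1/(4)), i.e. raised to the 0.25 power.
With the ratio pinned down, the budget gives q_1* = I/(p_1 + p_2·(q_2/q_1)) and q_2* = (q_2/q_1)·q_1*.
Numerically q_2/q_1 = 0.718608, so q_1* = 76/(3 + 7.5·0.718608) = 9.0589 and q_2* = 0.718608·9.0589 = 6.5098.

q_2* = 6.5098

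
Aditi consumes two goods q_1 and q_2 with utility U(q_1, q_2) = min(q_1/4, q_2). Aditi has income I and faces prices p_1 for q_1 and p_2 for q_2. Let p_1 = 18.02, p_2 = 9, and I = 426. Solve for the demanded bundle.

Leontief preferences: the optimum is at the kink where q_1/4 = q_2/1, i.e. q_2 = (1/4)·q_1.
Budget: p_1·q_1 + p_2·(1/4)·q_1 = I, so (4·p_1 + p_2)·q_1 = 4·I.
Demand: q_1*(p_1,p_2,I) = 4·I/(4·p_1 + p_2), q_2* = I/(4·p_1 + p_2).
Here 4·18.02 + 9 = 81.08, giving q_1* = 21.0163 and q_2* = 5.2541.

q_1* = 21.0163, q_2* = 5.2541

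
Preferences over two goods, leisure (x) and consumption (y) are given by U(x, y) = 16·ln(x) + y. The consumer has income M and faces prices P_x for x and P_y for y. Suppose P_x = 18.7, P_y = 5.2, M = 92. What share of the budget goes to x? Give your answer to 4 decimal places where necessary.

share on x = 0.9043

MU_x = 16/x, MU_y = 1. Tangency: 16/x = P_x/P_y.
So x*(P_x,P_y) = 16·P_y/P_x, independent of income; and y* = (M − 16·P_y)/P_y.
At the given prices: x* = 16·5.2/18.7 = 4.4492, and y* = 1.6923.
Expenditure on x: 18.7·4.4492 = 83.2; share = 0.9043.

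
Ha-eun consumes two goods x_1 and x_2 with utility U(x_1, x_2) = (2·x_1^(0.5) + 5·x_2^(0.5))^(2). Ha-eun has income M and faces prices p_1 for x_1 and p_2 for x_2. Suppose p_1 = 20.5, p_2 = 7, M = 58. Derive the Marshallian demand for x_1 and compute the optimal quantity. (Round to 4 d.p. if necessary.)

x_1* = 0.1466

MRS = MU_x_1/MU_x_2 = (2/5)·(x_2/x_1)^(0.5). Set equal to p_1/p_2.
Hence x_2/x_1 = ((5/2)·p_1/p_2)^(1/(0.5)), i.e. raised to the 2 power.
With the ratio pinned down, the budget gives x_1* = M/(p_1 + p_2·(x_2/x_1)) and x_2* = (x_2/x_1)·x_1*.
Numerically x_2/x_1 = 53.603316, so x_1* = 58/(20.5 + 7·53.603316) = 0.1466.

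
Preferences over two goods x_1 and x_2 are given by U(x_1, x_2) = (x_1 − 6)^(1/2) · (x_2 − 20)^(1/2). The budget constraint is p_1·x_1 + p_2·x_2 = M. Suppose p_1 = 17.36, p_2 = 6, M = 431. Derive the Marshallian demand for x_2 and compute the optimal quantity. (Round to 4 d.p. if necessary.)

x_2* = 37.2367

Let x_1' = x_1−6, x_2' = x_2−20. MRS = x_2'/x_1' = p_1/p_2.
After buying the subsistence bundle (6, 20), a share 0.5 of the remaining income goes to x_1: x_1* = 6 + 0.5·(M − 6p_1 − 20p_2)/p_1.
Discretionary income = 431 − 6·17.36 − 20·6 = 206.84; x_2* = 20 + 0.5·206.84/6 = 37.2367.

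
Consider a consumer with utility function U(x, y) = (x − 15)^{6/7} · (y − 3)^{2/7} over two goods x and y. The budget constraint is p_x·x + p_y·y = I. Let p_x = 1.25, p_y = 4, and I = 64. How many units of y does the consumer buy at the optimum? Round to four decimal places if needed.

y* = 5.0781

Let x' = x−15, y' = y−3. MRS = 3·y'/x' = p_x/p_y.
After buying the subsistence bundle (15, 3), a share 0.75 of the remaining income goes to x: x* = 15 + 0.75·(I − 15p_x − 3p_y)/p_x.
Discretionary income = 64 − 15·1.25 − 3·4 = 33.25; y* = 3 + 0.25·33.25/4 = 5.0781.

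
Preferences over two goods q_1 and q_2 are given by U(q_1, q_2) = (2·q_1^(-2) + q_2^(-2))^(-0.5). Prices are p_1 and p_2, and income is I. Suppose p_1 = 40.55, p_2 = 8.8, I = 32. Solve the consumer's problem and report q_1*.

From the CES first-order condition, 2·(q_2/q_1)^(3) = p_1/p_2.
Solve for the ratio: q_2/q_1 = [(1/2)·p_1/p_2]^(1/3).
Substitute q_2 = (q_2/q_1)·q_1 into the budget: q_1* = I/(p_1 + p_2·(q_2/q_1)).
Numerically q_2/q_1 = 1.320767, so q_1* = 32/(40.55 + 8.8·1.320767) = 0.6133.

q_1* = 0.6133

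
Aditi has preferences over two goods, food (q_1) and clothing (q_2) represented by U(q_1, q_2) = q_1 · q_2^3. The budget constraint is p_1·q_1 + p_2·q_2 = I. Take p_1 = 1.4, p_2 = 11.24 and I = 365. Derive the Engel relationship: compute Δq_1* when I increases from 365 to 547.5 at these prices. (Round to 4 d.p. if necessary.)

Demand: q_1*(p_1,p_2,I) = 0.25·I/p_1 and q_2* = 0.75·I/p_2.
At p_1=1.4, p_2=11.24, I=365: q_1* = 0.25·365/1.4 = 65.1786.
At I' = 547.5: q_1* = 97.7679. Change: 97.7679 − 65.1786 = 32.5893.

Δq_1* = 32.5893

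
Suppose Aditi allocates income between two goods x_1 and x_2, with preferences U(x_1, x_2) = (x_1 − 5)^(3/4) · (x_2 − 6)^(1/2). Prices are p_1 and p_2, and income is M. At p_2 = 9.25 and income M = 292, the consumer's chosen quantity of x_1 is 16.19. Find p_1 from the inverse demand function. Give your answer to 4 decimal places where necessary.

MRS = (3/2)·(x_2−6)/(x_1−5). Tangency with p_1/p_2 gives x_2−6 = (2/3)·(p_1/p_2)·(x_1−5).
After buying the subsistence bundle (5, 6), a share 0.6 of the remaining income goes to x_1: x_1* = 5 + 0.6·(M − 5p_1 − 6p_2)/p_1.
Set x_1* = 16.19 in the demand function and solve for p_1: p_1 = 10.

p_1 = 10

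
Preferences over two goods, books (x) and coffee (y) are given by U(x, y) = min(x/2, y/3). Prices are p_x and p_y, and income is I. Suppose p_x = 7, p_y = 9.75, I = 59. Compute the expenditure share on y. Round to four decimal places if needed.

Demand: x*(p_x,p_y,I) = 2·I/(2·p_x + 3·p_y), y* = 3·I/(2·p_x + 3·p_y).
Here 2·7 + 3·9.75 = 43.25, giving x* = 2.7283 and y* = 4.0925.
Expenditure on y: 9.75·4.0925 = 39.9017; share = 0.6763.

share on y = 0.6763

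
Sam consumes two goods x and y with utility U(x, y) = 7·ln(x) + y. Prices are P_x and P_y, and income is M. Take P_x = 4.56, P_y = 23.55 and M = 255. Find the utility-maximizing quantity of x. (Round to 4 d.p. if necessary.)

x* = 36.1513

Set MRS = P_x/P_y: (7/x)/1 = P_x/P_y.
So x*(P_x,P_y) = 7·P_y/P_x, independent of income; and y* = (M − 7·P_y)/P_y.
At the given prices: x* = 7·23.55/4.56 = 36.1513.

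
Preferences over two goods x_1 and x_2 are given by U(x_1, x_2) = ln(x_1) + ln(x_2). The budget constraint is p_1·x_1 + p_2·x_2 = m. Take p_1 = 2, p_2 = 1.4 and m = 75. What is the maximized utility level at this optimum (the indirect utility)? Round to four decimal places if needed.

V = 6.2191

Tangency: MRS = x_2/x_1 = p_1/p_2.
So p_2·x_2 = p_1·x_1; combined with the budget, a share 0.5 of income goes to x_1.
Demand: x_1*(p_1,p_2,m) = 0.5·m/p_1 and x_2* = 0.5·m/p_2.
At p_1=2, p_2=1.4, m=75: x_1* = 0.5·75/2 = 18.75, x_2* = 26.7857.
Utility at the optimum: U(18.75, 26.7857) = 6.2191.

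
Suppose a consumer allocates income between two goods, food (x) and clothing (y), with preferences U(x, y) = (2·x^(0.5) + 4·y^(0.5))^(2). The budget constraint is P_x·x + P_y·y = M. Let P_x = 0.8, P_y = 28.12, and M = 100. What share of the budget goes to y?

From the CES first-order condition, (1/2)·(y/x)^(0.5) = P_x/P_y.
Hence y/x = (2·P_x/P_y)^(1/(0.5)), i.e. raised to the 2 power.
Substitute y = (y/x)·x into the budget: x* = M/(P_x + P_y·(y/x)).
Numerically y/x = 0.003237, so x* = 100/(0.8 + 28.12·0.003237) = 112.2286 and y* = 0.003237·112.2286 = 0.3633.
Expenditure on y: 28.12·0.3633 = 10.2171; share = 0.1022.

share on y = 0.1022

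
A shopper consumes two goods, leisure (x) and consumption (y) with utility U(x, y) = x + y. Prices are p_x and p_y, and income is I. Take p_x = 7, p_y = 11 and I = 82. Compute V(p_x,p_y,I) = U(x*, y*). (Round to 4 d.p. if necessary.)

V = 11.7143

Perfect substitutes: compare marginal utility per dollar. 1/p_x vs 1/p_y → 0.1429 vs 0.0909.
x gives more utility per dollar, so spend all income on x: x* = I/p_x, y* = 0.
Numerically: x* = 11.7143, y* = 0.
Utility at the optimum: U(11.7143, 0) = 11.7143.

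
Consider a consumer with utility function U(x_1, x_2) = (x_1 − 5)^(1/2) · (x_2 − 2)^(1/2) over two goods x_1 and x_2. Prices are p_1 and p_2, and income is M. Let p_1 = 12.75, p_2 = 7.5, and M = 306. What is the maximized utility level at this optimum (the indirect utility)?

V = 11.6195

After buying the subsistence bundle (5, 2), a share 0.5 of the remaining income goes to x_1: x_1* = 5 + 0.5·(M − 5p_1 − 2p_2)/p_1.
Discretionary income = 306 − 5·12.75 − 2·7.5 = 227.25; x_1* = 5 + 0.5·227.25/12.75 = 13.9118; x_2* = 2 + 0.5·227.25/7.5 = 17.15.
Utility at the optimum: U(13.9118, 17.15) = 11.6195.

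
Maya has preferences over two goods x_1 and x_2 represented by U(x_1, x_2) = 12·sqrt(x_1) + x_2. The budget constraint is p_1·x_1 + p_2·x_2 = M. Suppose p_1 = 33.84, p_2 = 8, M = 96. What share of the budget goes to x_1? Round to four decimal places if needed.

Utility is quasi-linear in x_2; the FOC for x_1 is 6/√x_1 = p_1/p_2.
Solve: √x_1 = 6·p_2/p_1, so x_1*(p_1,p_2) = (6·p_2/p_1)², and x_2* = (M − p_1·x_1*)/p_2.
Plugging in: x_1* = (6·8/33.84)² = 2.012, x_2* = 3.4894.
Expenditure on x_1: 33.84·2.012 = 68.0851; share = 0.7092.

share on x_1 = 0.7092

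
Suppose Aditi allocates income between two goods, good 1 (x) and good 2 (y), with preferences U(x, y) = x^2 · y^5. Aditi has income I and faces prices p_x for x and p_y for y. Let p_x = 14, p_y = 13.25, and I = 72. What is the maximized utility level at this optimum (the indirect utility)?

V = 1902.0229

Tangency: MRS = (2/5)·y/x = p_x/p_y.
Rearranging, p_y·y = (5/2)·p_x·x. Substituting into the budget gives p_x·x·(1 + (5/2)) = I.
Demand: x*(p_x,p_y,I) = 2/7·I/p_x and y* = 5/7·I/p_y.
At p_x=14, p_y=13.25, I=72: x* = 2/7·72/14 = 1.4694, y* = 3.8814.
Utility at the optimum: U(1.4694, 3.8814) = 1902.0229.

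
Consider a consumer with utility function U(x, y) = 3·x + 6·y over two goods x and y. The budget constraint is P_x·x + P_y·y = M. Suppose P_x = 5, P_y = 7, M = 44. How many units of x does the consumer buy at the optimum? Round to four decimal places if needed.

Linear utility — the consumer picks whichever good has higher MU/price: 3/5 = 0.6 vs 6/7 = 0.8571.
y gives more utility per dollar, so spend all income on y: y* = M/P_y, x* = 0.
Numerically: x* = 0, y* = 6.2857.

x* = 0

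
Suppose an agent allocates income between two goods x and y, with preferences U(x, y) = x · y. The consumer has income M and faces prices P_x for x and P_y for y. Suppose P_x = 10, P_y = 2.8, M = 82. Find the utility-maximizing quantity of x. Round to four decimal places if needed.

x* = 4.1

Tangency: MRS = y/x = P_x/P_y.
So P_y·y = P_x·x; combined with the budget, a share 0.5 of income goes to x.
Demand: x*(P_x,P_y,M) = 0.5·M/P_x and y* = 0.5·M/P_y.
At P_x=10, P_y=2.8, M=82: x* = 0.5·82/10 = 4.1.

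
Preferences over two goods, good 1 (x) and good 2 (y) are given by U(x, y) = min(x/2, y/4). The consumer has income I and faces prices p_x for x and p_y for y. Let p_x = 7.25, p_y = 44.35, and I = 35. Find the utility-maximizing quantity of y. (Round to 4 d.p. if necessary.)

y* = 0.7295

With perfect complements, no substitution: consume in ratio x:y = 2:4.
Budget: p_x·x + p_y·2·x = I, so (2·p_x + 4·p_y)·x = 2·I.
Demand: x*(p_x,p_y,I) = 2·I/(2·p_x + 4·p_y), y* = 4·I/(2·p_x + 4·p_y).
Here 2·7.25 + 4·44.35 = 191.9, giving y* = 0.7295.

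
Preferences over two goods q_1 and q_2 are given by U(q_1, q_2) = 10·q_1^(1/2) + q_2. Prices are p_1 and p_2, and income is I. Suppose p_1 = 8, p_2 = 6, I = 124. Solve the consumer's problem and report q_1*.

MU_q_1 = 5/√q_1, MU_q_2 = 1. Tangency: 5/√q_1 = p_1/p_2.
Thus q_1* = (5·p_2/p_1)² — independent of I — with the rest of income spent on q_2.
Plugging in: q_1* = (5·6/8)² = 14.0625.

q_1* = 14.0625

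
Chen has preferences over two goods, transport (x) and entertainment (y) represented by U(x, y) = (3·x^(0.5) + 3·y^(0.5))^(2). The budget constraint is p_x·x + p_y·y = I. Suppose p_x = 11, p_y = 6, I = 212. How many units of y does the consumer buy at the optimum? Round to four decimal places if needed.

From the CES first-order condition, (y/x)^(0.5) = p_x/p_y.
Hence y/x = (p_x/p_y)^(1/(0.5)), i.e. raised to the 2 power.
With the ratio pinned down, the budget gives x* = I/(p_x + p_y·(y/x)) and y* = (y/x)·x*.
Numerically y/x = 3.361111, so x* = 212/(11 + 6·3.361111) = 6.8021 and y* = 3.361111·6.8021 = 22.8627.

y* = 22.8627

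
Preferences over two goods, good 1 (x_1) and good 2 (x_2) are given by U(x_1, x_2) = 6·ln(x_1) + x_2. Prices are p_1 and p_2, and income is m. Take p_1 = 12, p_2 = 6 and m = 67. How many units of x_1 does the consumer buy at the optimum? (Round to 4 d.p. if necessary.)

Set MRS = p_1/p_2: (6/x_1)/1 = p_1/p_2.
So x_1*(p_1,p_2) = 6·p_2/p_1, independent of income; and x_2* = (m − 6·p_2)/p_2.
At the given prices: x_1* = 6·6/12 = 3.

x_1* = 3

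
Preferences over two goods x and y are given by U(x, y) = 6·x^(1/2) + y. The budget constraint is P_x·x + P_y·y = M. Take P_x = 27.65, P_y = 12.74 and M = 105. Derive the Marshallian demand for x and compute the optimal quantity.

x* = 1.9107

MU_x = 3/√x, MU_y = 1. Tangency: 3/√x = P_x/P_y.
Solve: √x = 3·P_y/P_x, so x*(P_x,P_y) = (3·P_y/P_x)², and y* = (M − P_x·x*)/P_y.
Plugging in: x* = (3·12.74/27.65)² = 1.9107.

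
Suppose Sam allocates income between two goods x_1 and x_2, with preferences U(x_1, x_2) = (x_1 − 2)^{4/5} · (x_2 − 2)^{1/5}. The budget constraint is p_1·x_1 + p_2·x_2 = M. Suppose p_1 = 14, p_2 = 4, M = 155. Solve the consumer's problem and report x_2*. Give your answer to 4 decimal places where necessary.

Let x_1' = x_1−2, x_2' = x_2−2. MRS = 4·x_2'/x_1' = p_1/p_2.
After buying the subsistence bundle (2, 2), a share 0.8 of the remaining income goes to x_1: x_1* = 2 + 0.8·(M − 2p_1 − 2p_2)/p_1.
Discretionary income = 155 − 2·14 − 2·4 = 119; x_2* = 2 + 0.2·119/4 = 7.95.

x_2* = 7.95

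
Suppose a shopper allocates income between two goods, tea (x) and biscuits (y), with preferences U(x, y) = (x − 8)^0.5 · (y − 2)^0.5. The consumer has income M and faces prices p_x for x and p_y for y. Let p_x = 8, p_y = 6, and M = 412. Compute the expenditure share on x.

share on x = 0.5631

Discretionary income = 412 − 8·8 − 2·6 = 336; x* = 8 + 0.5·336/8 = 29; y* = 2 + 0.5·336/6 = 30.
Expenditure on x: 8·29 = 232; share = 0.5631.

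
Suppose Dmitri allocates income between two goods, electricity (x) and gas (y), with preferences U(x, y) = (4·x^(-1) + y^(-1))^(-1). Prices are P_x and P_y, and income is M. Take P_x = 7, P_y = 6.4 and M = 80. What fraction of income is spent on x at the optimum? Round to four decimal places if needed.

share on x = 0.6765

Numerically y/x = 0.522913, so x* = 80/(7 + 6.4·0.522913) = 7.732 and y* = 0.522913·7.732 = 4.0431.
Expenditure on x: 7·7.732 = 54.1239; share = 0.6765.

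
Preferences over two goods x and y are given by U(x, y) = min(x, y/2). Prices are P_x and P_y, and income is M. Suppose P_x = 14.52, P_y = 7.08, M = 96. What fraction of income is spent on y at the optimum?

share on y = 0.4937

With perfect complements, no substitution: consume in ratio x:y = 1:2.
Budget: P_x·x + P_y·2·x = M, so (P_x + 2·P_y)·x = M.
Demand: x*(P_x,P_y,M) = M/(P_x + 2·P_y), y* = 2·M/(P_x + 2·P_y).
Here 14.52 + 2·7.08 = 28.68, giving x* = 3.3473 and y* = 6.6946.
Expenditure on y: 7.08·6.6946 = 47.3975; share = 0.4937.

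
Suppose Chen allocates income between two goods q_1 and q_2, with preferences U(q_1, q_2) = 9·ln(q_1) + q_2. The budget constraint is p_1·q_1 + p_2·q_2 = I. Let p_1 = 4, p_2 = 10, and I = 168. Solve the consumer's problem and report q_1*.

q_1* = 22.5

Set MRS = p_1/p_2: (9/q_1)/1 = p_1/p_2.
So q_1*(p_1,p_2) = 9·p_2/p_1, independent of income; and q_2* = (I − 9·p_2)/p_2.
At the given prices: q_1* = 9·10/4 = 22.5.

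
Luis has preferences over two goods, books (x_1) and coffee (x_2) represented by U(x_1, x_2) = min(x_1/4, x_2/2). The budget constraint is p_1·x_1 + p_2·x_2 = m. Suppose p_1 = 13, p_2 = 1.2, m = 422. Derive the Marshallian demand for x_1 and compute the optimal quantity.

x_1* = 31.0294

Leontief preferences: the optimum is at the kink where x_1/4 = x_2/2, i.e. x_2 = (1/2)·x_1.
Budget: p_1·x_1 + p_2·(1/2)·x_1 = m, so (4·p_1 + 2·p_2)·x_1 = 4·m.
Demand: x_1*(p_1,p_2,m) = 4·m/(4·p_1 + 2·p_2), x_2* = 2·m/(4·p_1 + 2·p_2).
Here 4·13 + 2·1.2 = 54.4, giving x_1* = 31.0294.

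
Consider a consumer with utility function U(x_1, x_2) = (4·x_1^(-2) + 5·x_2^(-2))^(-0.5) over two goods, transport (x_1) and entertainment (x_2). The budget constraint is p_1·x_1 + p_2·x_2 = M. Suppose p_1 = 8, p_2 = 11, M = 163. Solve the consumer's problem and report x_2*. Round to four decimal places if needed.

MRS = MU_x_1/MU_x_2 = (4/5)·(x_2/x_1)^(3). Set equal to p_1/p_2.
Hence x_2/x_1 = ((5/4)·p_1/p_2)^(1/(3)), i.e. raised to the 1/3 power.
Substitute x_2 = (x_2/x_1)·x_1 into the budget: x_1* = M/(p_1 + p_2·(x_2/x_1)).
Numerically x_2/x_1 = 0.968729, so x_1* = 163/(8 + 11·0.968729) = 8.7371 and x_2* = 0.968729·8.7371 = 8.4639.

x_2* = 8.4639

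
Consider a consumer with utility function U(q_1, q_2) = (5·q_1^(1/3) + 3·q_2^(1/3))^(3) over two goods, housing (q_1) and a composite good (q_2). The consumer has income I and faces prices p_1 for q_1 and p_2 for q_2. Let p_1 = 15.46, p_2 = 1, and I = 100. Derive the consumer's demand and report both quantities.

From the CES first-order condition, (5/3)·(q_2/q_1)^(2/3) = p_1/p_2.
Hence q_2/q_1 = ((3/5)·p_1/p_2)^(1/(2/3)), i.e. raised to the 1.5 power.
Substitute q_2 = (q_2/q_1)·q_1 into the budget: q_1* = I/(p_1 + p_2·(q_2/q_1)).
Numerically q_2/q_1 = 28.251474, so q_1* = 100/(15.46 + 1·28.251474) = 2.2877 and q_2* = 28.251474·2.2877 = 64.6317.

q_1* = 2.2877, q_2* = 64.6317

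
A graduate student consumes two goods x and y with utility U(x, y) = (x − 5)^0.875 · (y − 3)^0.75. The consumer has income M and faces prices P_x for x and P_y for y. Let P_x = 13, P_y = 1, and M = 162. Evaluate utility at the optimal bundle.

This is Cobb-Douglas in (x−5, y−3): tangency gives 0.875·P_y·(y−3) = 0.75·P_x·(x−5).
Substituting into the budget: x* = 5 + 7/13·(M − 5·P_x − 3·P_y)/P_x, and y* = 3 + 6/13·(…)/P_y.
Discretionary income = 162 − 5·13 − 3·1 = 94; x* = 5 + 7/13·94/13 = 8.8935; y* = 3 + 6/13·94/1 = 46.3846.
Utility at the optimum: U(8.8935, 46.3846) = 55.5327.

V = 55.5327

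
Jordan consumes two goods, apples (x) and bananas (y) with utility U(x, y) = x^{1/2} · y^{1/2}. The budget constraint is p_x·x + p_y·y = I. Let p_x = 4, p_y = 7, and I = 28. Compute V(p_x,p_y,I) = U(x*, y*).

MU_x/MU_y = (0.5·y)/(0.5·x); tangency sets this equal to p_x/p_y.
So 0.5·p_y·y = 0.5·p_x·x; combined with the budget, a share 0.5 of income goes to x.
Demand: x*(p_x,p_y,I) = 0.5·I/p_x and y* = 0.5·I/p_y.
At p_x=4, p_y=7, I=28: x* = 0.5·28/4 = 3.5, y* = 2.
Utility at the optimum: U(3.5, 2) = 2.6458.

V = 2.6458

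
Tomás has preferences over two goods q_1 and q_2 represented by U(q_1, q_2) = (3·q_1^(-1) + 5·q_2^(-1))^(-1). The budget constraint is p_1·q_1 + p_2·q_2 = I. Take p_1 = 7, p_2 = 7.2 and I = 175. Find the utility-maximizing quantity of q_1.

q_1* = 10.8258

From the CES first-order condition, (3/5)·(q_2/q_1)^(2) = p_1/p_2.
Hence q_2/q_1 = ((5/3)·p_1/p_2)^(1/(2)), i.e. raised to the 0.5 power.
Substitute q_2 = (q_2/q_1)·q_1 into the budget: q_1* = I/(p_1 + p_2·(q_2/q_1)).
Numerically q_2/q_1 = 1.272938, so q_1* = 175/(7 + 7.2·1.272938) = 10.8258.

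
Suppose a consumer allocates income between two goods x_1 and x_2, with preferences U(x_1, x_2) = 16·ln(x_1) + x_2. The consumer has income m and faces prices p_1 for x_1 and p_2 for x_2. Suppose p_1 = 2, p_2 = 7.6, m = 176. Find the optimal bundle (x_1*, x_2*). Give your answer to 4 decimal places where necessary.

x_1* = 60.8, x_2* = 7.1579

Set MRS = p_1/p_2: (16/x_1)/1 = p_1/p_2.
So x_1*(p_1,p_2) = 16·p_2/p_1, independent of income; and x_2* = (m − 16·p_2)/p_2.
At the given prices: x_1* = 16·7.6/2 = 60.8, and x_2* = 7.1579.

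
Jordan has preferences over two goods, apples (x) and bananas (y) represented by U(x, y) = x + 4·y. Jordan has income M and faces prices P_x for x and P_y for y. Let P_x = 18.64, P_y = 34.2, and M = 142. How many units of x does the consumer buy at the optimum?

x* = 0

Linear utility — the consumer picks whichever good has higher MU/price: 1/18.64 = 0.0536 vs 4/34.2 = 0.117.
y gives more utility per dollar, so spend all income on y: y* = M/P_y, x* = 0.
Numerically: x* = 0, y* = 4.152.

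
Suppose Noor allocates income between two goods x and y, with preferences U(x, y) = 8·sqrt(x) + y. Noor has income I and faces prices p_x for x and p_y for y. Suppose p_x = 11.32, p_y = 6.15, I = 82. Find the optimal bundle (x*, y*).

x* = 4.7226, y* = 4.6408

Set MRS = p_x/p_y: 4·x^(−1/2) = p_x/p_y.
Thus x* = (4·p_y/p_x)² — independent of I — with the rest of income spent on y.
Plugging in: x* = (4·6.15/11.32)² = 4.7226, y* = 4.6408.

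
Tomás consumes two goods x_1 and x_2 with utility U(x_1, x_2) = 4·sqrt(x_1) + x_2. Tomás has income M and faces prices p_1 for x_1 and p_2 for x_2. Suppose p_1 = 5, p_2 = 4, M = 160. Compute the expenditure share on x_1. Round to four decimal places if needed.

share on x_1 = 0.08

Set MRS = p_1/p_2: 2·x_1^(−1/2) = p_1/p_2.
Solve: √x_1 = 2·p_2/p_1, so x_1*(p_1,p_2) = (2·p_2/p_1)², and x_2* = (M − p_1·x_1*)/p_2.
Plugging in: x_1* = (2·4/5)² = 2.56, x_2* = 36.8.
Expenditure on x_1: 5·2.56 = 12.8; share = 0.08.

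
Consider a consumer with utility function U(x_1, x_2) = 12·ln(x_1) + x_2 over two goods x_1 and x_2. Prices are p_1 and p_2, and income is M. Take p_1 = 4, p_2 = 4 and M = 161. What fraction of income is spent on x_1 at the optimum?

MU_x_1 = 12/x_1, MU_x_2 = 1. Tangency: 12/x_1 = p_1/p_2.
So x_1*(p_1,p_2) = 12·p_2/p_1, independent of income; and x_2* = (M − 12·p_2)/p_2.
At the given prices: x_1* = 12·4/4 = 12, and x_2* = 28.25.
Expenditure on x_1: 4·12 = 48; share = 0.2981.

share on x_1 = 0.2981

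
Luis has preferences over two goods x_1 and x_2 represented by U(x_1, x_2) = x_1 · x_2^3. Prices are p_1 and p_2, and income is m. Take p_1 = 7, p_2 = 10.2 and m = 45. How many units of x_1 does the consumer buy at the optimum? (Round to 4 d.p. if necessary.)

x_1* = 1.6071

Demand: x_1*(p_1,p_2,m) = 0.25·m/p_1 and x_2* = 0.75·m/p_2.
At p_1=7, p_2=10.2, m=45: x_1* = 0.25·45/7 = 1.6071.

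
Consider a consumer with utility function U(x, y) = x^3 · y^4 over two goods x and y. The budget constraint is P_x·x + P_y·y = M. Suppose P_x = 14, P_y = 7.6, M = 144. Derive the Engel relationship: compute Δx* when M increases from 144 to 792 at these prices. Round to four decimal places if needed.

Δx* = 19.8367

MU_x/MU_y = (3·y)/(4·x); tangency sets this equal to P_x/P_y.
So 3·P_y·y = 4·P_x·x; combined with the budget, a share 3/7 of income goes to x.
Demand: x*(P_x,P_y,M) = 3/7·M/P_x and y* = 4/7·M/P_y.
At P_x=14, P_y=7.6, M=144: x* = 3/7·144/14 = 4.4082.
At M' = 792: x* = 24.2449. Change: 24.2449 − 4.4082 = 19.8367.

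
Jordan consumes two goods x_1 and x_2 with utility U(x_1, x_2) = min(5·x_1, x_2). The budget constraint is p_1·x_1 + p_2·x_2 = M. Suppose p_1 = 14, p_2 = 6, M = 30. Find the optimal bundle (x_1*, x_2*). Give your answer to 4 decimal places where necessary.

With perfect complements, no substitution: consume in ratio x_1:x_2 = 1:5.
Budget: p_1·x_1 + p_2·5·x_1 = M, so (p_1 + 5·p_2)·x_1 = M.
Demand: x_1*(p_1,p_2,M) = M/(p_1 + 5·p_2), x_2* = 5·M/(p_1 + 5·p_2).
Here 14 + 5·6 = 44, giving x_1* = 0.6818 and x_2* = 3.4091.

x_1* = 0.6818, x_2* = 3.4091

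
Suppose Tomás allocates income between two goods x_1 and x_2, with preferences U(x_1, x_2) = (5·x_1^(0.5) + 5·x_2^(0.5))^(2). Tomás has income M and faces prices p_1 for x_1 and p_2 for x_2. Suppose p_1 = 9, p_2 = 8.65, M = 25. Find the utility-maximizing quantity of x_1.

MU_x_1 ∝ 5·x_1^(-0.5), MU_x_2 ∝ 5·x_2^(-0.5), so MRS = (x_2/x_1)^(0.5) = p_1/p_2.
Solve for the ratio: x_2/x_1 = [p_1/p_2]^(2).
With the ratio pinned down, the budget gives x_1* = M/(p_1 + p_2·(x_2/x_1)) and x_2* = (x_2/x_1)·x_1*.
Numerically x_2/x_1 = 1.082562, so x_1* = 25/(9 + 8.65·1.082562) = 1.3613.

x_1* = 1.3613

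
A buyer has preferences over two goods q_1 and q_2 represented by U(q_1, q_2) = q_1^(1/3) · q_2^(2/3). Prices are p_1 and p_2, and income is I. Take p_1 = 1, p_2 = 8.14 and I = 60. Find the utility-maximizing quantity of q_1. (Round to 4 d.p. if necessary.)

q_1* = 20

At p_1=1, p_2=8.14, I=60: q_1* = 1/3·60/1 = 20.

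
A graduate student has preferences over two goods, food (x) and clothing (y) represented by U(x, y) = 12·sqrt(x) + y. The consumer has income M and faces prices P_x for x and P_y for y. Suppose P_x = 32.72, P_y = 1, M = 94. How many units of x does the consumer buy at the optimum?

x* = 0.0336

MU_x = 6/√x, MU_y = 1. Tangency: 6/√x = P_x/P_y.
Thus x* = (6·P_y/P_x)² — independent of M — with the rest of income spent on y.
Plugging in: x* = (6·1/32.72)² = 0.0336.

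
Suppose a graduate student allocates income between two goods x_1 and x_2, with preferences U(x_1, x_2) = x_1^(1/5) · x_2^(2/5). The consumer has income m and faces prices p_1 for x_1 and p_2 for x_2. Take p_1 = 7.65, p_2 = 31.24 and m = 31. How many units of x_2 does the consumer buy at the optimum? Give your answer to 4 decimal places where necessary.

Demand: x_1*(p_1,p_2,m) = 1/3·m/p_1 and x_2* = 2/3·m/p_2.
At p_1=7.65, p_2=31.24, m=31: x_2* = 2/3·31/31.24 = 0.6615.

x_2* = 0.6615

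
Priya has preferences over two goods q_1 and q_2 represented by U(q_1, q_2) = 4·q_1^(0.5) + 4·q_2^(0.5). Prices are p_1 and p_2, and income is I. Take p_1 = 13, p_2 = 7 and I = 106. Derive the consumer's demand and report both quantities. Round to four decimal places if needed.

MRS = MU_q_1/MU_q_2 = (q_2/q_1)^(0.5). Set equal to p_1/p_2.
Solve for the ratio: q_2/q_1 = [p_1/p_2]^(2).
Substitute q_2 = (q_2/q_1)·q_1 into the budget: q_1* = I/(p_1 + p_2·(q_2/q_1)).
Numerically q_2/q_1 = 3.44898, so q_1* = 106/(13 + 7·3.44898) = 2.8538 and q_2* = 3.44898·2.8538 = 9.8429.

q_1* = 2.8538, q_2* = 9.8429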